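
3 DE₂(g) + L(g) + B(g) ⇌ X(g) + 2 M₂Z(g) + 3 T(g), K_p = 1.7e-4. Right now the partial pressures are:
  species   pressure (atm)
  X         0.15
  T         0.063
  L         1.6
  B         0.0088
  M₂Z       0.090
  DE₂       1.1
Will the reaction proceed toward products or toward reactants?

to the right

Q_p = P(X)·P(M₂Z)²·P(T)³ / (P(DE₂)³·P(L)·P(B)) = (0.15)·(0.090)²·(0.063)³ / ((1.1)³·(1.6)·(0.0088)) = 1.6e-5
Q_p = 1.6e-5 < K_p = 1.7e-4, so the forward reaction proceeds.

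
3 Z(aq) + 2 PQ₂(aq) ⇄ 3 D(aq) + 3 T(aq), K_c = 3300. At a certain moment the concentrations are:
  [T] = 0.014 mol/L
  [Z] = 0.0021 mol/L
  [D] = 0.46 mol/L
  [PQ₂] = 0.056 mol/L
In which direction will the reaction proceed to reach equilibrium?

to the left

Q_c = [D]³·[T]³ / ([Z]³·[PQ₂]²) = (0.46)³·(0.014)³ / ((0.0021)³·(0.056)²) = 9200
Q_c = 9200 > K_c = 3300, so the reverse reaction proceeds.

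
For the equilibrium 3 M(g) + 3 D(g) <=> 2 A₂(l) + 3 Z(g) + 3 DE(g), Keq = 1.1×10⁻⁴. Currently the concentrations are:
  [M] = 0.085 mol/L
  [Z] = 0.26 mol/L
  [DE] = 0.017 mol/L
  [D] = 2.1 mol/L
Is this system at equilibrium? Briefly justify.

(A₂ is a pure liquid — omitted from Q.)
Q = [Z]³·[DE]³ / ([M]³·[D]³) = (0.26)³·(0.017)³ / ((0.085)³·(2.1)³) = 1.5×10⁻⁵
Q = 1.5×10⁻⁵ < Keq = 1.1×10⁻⁴: net forward reaction.

no; Q < K, reaction proceeds forward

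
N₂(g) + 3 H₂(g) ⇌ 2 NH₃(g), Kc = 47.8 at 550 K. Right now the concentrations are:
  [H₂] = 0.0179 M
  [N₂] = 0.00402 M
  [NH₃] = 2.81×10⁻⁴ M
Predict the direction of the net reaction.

in the forward direction

Qc = [NH₃]² / ([N₂]·[H₂]³) = (2.81×10⁻⁴)² / ((0.00402)·(0.0179)³) = 3.42
Qc = 3.42 < Kc = 47.8, so the forward reaction proceeds.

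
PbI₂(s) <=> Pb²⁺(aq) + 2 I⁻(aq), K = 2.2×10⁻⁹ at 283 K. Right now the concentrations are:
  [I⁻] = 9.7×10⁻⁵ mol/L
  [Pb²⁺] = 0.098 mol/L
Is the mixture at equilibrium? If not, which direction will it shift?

(PbI₂ is a pure solid — omitted from Q.)
Q = [Pb²⁺]·[I⁻]² = (0.098)·(9.7×10⁻⁵)² = 9.2×10⁻¹⁰
Q = 9.2×10⁻¹⁰ < K = 2.2×10⁻⁹: net forward reaction.

no; Q < K, reaction proceeds forward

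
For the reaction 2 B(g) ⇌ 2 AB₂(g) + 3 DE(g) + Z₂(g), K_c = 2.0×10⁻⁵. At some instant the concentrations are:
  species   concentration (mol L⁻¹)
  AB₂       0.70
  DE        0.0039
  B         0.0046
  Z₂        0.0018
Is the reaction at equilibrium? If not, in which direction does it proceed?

Q_c = [AB₂]²·[DE]³·[Z₂] / [B]² = (0.70)²·(0.0039)³·(0.0018) / (0.0046)² = 2.5×10⁻⁶
Q_c = 2.5×10⁻⁶ < K_c = 2.0×10⁻⁵, so the forward reaction proceeds.

to the right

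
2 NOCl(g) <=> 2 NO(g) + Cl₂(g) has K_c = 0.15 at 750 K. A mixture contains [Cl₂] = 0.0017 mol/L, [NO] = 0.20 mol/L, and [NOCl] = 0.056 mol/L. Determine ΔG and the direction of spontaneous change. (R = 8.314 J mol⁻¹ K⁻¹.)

ΔG = -12.1 kJ/mol; the forward reaction is spontaneous

Q_c = [NO]²·[Cl₂] / [NOCl]² = (0.20)²·(0.0017) / (0.056)² = 0.0217
ΔG = RT ln(Q_c/K_c) = (8.314 J mol⁻¹ K⁻¹)(750 K) × ln(0.0217/0.15)
   = (6.236 kJ/mol)(-1.933) = -12.1 kJ/mol
ΔG < 0, so the forward reaction is spontaneous (proceeds forward).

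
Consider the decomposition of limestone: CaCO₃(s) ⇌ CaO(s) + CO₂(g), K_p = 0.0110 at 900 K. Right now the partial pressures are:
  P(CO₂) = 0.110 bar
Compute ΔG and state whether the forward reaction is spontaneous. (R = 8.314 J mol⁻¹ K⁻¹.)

ΔG = 17.2 kJ/mol; the forward reaction is non-spontaneous

(CaCO₃, CaO are pure solids — omitted from Q_p.)
Q_p = P(CO₂) = 0.110
ΔG = RT ln(Q_p/K_p) = (8.314 J mol⁻¹ K⁻¹)(900 K) × ln(0.110/0.0110)
   = (7.483 kJ/mol)(2.303) = 17.2 kJ/mol
ΔG > 0, so the forward reaction is non-spontaneous (proceeds in reverse).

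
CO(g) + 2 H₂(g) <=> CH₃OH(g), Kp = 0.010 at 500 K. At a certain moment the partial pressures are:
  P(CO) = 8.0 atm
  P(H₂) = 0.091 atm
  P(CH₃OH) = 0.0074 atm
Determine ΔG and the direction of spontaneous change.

ΔG = 10.0 kJ/mol; the forward reaction is non-spontaneous

Qp = P(CH₃OH) / (P(CO)·P(H₂)²) = (0.0074) / ((8.0)·(0.091)²) = 0.112
ΔG = RT ln(Qp/Kp) = (8.314 J mol⁻¹ K⁻¹)(500 K) × ln(0.112/0.010)
   = (4.157 kJ/mol)(2.416) = 10.0 kJ/mol
ΔG > 0, so the forward reaction is non-spontaneous (proceeds in reverse).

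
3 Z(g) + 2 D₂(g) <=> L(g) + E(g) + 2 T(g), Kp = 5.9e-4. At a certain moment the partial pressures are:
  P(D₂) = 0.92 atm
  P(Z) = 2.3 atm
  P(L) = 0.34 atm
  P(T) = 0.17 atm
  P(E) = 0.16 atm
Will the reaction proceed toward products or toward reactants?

Qp = P(L)·P(E)·P(T)² / (P(Z)³·P(D₂)²) = (0.34)·(0.16)·(0.17)² / ((2.3)³·(0.92)²) = 1.5e-4
Qp = 1.5e-4 < Kp = 5.9e-4, so the forward reaction proceeds.

toward products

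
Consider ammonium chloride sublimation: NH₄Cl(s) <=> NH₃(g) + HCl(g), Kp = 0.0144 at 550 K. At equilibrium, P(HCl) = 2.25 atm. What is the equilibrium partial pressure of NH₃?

P(NH₃) = 0.00640 atm

(NH₄Cl is a pure solid — omitted from Kp.)
At equilibrium, Kp = P(NH₃)·P(HCl) = 0.0144.
(P(NH₃))·(2.25) = 0.0144
P(NH₃) = 0.00640 atm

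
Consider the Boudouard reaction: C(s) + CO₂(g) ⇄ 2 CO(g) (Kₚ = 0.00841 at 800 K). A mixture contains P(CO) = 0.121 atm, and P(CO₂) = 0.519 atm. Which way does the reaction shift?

to the left

(C is a pure solid — omitted from Qₚ.)
Qₚ = P(CO)² / P(CO₂) = (0.121)² / (0.519) = 0.0282
Qₚ = 0.0282 > Kₚ = 0.00841, so the reverse reaction proceeds.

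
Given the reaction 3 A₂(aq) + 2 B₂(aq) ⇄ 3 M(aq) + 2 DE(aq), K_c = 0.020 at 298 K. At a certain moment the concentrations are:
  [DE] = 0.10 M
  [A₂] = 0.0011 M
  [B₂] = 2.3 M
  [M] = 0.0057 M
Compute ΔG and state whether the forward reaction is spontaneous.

Q_c = [M]³·[DE]² / ([A₂]³·[B₂]²) = (0.0057)³·(0.10)² / ((0.0011)³·(2.3)²) = 0.263
ΔG = RT ln(Q_c/K_c) = (8.314 J mol⁻¹ K⁻¹)(298 K) × ln(0.263/0.020)
   = (2.478 kJ/mol)(2.576) = 6.38 kJ/mol
ΔG > 0, so the forward reaction is non-spontaneous (proceeds in reverse).

ΔG = 6.38 kJ/mol; the forward reaction is non-spontaneous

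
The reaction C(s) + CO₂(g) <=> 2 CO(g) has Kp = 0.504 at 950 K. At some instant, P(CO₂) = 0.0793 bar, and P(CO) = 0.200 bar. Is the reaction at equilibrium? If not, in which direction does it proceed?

neither direction; the system is at equilibrium

(C is a pure solid — omitted from Qp.)
Qp = P(CO)² / P(CO₂) = (0.200)² / (0.0793) = 0.504
Qp = 0.504 = Kp, so the system is already at equilibrium.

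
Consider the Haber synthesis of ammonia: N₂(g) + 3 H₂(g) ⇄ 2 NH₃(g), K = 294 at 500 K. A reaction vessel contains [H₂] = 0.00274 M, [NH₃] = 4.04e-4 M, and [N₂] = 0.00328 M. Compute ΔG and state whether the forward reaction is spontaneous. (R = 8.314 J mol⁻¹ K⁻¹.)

ΔG = 8.76 kJ/mol; the forward reaction is non-spontaneous

Q = [NH₃]² / ([N₂]·[H₂]³) = (4.04e-4)² / ((0.00328)·(0.00274)³) = 2420
ΔG = RT ln(Q/K) = (8.314 J mol⁻¹ K⁻¹)(500 K) × ln(2420/294)
   = (4.157 kJ/mol)(2.108) = 8.76 kJ/mol
ΔG > 0, so the forward reaction is non-spontaneous (proceeds in reverse).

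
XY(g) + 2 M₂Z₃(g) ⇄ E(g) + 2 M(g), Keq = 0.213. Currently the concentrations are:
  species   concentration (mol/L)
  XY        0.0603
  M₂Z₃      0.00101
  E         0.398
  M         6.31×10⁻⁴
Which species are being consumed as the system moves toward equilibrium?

E, M (products)

Q = [E]·[M]² / ([XY]·[M₂Z₃]²) = (0.398)·(6.31×10⁻⁴)² / ((0.0603)·(0.00101)²) = 2.58
Q = 2.58 > Keq = 0.213: net reverse reaction.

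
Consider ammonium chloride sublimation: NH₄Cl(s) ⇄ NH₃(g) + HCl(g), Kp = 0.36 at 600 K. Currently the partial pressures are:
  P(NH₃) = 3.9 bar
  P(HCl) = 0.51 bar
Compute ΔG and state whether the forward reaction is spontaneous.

ΔG = 8.53 kJ/mol; the forward reaction is non-spontaneous

(NH₄Cl is a pure solid — omitted from Qp.)
Qp = P(NH₃)·P(HCl) = (3.9)·(0.51) = 1.99
ΔG = RT ln(Qp/Kp) = (8.314 J mol⁻¹ K⁻¹)(600 K) × ln(1.99/0.36)
   = (4.988 kJ/mol)(1.710) = 8.53 kJ/mol
ΔG > 0, so the forward reaction is non-spontaneous (proceeds in reverse).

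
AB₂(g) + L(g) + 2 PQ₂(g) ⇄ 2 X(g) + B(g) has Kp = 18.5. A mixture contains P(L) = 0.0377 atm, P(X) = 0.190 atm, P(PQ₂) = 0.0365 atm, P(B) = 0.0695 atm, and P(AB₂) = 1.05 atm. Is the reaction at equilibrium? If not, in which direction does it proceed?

in the reverse direction

Qp = P(X)²·P(B) / (P(AB₂)·P(L)·P(PQ₂)²) = (0.190)²·(0.0695) / ((1.05)·(0.0377)·(0.0365)²) = 47.6
Qp = 47.6 > Kp = 18.5, so the reverse reaction proceeds.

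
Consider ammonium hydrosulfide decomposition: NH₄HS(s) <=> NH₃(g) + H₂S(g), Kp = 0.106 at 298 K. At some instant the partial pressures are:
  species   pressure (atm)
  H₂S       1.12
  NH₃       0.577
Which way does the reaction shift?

(NH₄HS is a pure solid — omitted from Qp.)
Qp = P(NH₃)·P(H₂S) = (0.577)·(1.12) = 0.646
Qp = 0.646 > Kp = 0.106, so the reverse reaction proceeds.

toward reactants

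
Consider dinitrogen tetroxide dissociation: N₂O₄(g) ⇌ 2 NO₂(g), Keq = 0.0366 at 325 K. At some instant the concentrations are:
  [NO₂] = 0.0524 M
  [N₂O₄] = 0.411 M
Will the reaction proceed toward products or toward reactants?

Q = [NO₂]² / [N₂O₄] = (0.0524)² / (0.411) = 0.00668
Q = 0.00668 < Keq = 0.0366, so the forward reaction proceeds.

to the right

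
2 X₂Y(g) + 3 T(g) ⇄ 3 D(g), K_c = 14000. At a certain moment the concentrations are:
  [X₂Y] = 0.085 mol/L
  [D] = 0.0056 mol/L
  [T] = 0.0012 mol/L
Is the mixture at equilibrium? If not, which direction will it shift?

Q_c = [D]³ / ([X₂Y]²·[T]³) = (0.0056)³ / ((0.085)²·(0.0012)³) = 14000
Q_c = 14000 = K_c; the system is at equilibrium.

yes, at equilibrium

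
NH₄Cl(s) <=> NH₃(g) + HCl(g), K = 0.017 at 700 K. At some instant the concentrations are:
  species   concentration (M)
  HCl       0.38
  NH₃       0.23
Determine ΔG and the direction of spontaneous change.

ΔG = 9.53 kJ/mol; the forward reaction is non-spontaneous

(NH₄Cl is a pure solid — omitted from Q.)
Q = [NH₃]·[HCl] = (0.23)·(0.38) = 0.0874
ΔG = RT ln(Q/K) = (8.314 J mol⁻¹ K⁻¹)(700 K) × ln(0.0874/0.017)
   = (5.820 kJ/mol)(1.637) = 9.53 kJ/mol
ΔG > 0, so the forward reaction is non-spontaneous (proceeds in reverse).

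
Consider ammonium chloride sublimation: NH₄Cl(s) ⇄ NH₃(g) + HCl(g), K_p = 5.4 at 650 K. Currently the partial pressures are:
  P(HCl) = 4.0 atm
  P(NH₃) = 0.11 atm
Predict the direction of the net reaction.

in the forward direction

(NH₄Cl is a pure solid — omitted from Q_p.)
Q_p = P(NH₃)·P(HCl) = (0.11)·(4.0) = 0.44
Q_p = 0.44 < K_p = 5.4, so the forward reaction proceeds.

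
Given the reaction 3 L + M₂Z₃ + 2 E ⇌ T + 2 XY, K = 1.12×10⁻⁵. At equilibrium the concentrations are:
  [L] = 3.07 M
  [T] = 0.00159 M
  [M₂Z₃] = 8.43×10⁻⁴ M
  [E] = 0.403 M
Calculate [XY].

At equilibrium, K = [T]·[XY]² / ([L]³·[M₂Z₃]·[E]²) = 1.12×10⁻⁵.
(0.00159)·([XY])² / ((3.07)³·(8.43×10⁻⁴)·(0.403)²) = 1.12×10⁻⁵
[XY]² = 2.79×10⁻⁵ ⇒ [XY] = 0.00528 M

[XY] = 0.00528 M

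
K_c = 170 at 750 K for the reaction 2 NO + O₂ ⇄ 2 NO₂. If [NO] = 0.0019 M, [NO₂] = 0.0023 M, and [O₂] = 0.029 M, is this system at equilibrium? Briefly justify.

no; Q < K, reaction proceeds forward

Q_c = [NO₂]² / ([NO]²·[O₂]) = (0.0023)² / ((0.0019)²·(0.029)) = 51
Q_c = 51 < K_c = 170: net forward reaction.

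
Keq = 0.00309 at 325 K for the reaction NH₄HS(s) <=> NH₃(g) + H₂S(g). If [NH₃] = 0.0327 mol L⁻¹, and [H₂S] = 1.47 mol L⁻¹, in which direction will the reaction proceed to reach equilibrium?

(NH₄HS is a pure solid — omitted from Q.)
Q = [NH₃]·[H₂S] = (0.0327)·(1.47) = 0.0481
Q = 0.0481 > Keq = 0.00309, so the reverse reaction proceeds.

reverse (toward reactants)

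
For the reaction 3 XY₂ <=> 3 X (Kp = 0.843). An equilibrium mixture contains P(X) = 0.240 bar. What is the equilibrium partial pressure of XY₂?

At equilibrium, Kp = P(X)³ / P(XY₂)³ = 0.843.
(0.240)³ / (P(XY₂))³ = 0.843
P(XY₂)³ = 0.0164 ⇒ P(XY₂) = 0.254 bar

P(XY₂) = 0.254 bar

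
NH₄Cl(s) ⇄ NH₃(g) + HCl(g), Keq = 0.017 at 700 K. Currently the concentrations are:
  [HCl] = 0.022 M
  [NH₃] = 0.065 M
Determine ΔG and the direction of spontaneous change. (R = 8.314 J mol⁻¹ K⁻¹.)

(NH₄Cl is a pure solid — omitted from Q.)
Q = [NH₃]·[HCl] = (0.065)·(0.022) = 0.00143
ΔG = RT ln(Q/Keq) = (8.314 J mol⁻¹ K⁻¹)(700 K) × ln(0.00143/0.017)
   = (5.820 kJ/mol)(-2.476) = -14.4 kJ/mol
ΔG < 0, so the forward reaction is spontaneous (proceeds forward).

ΔG = -14.4 kJ/mol; the forward reaction is spontaneous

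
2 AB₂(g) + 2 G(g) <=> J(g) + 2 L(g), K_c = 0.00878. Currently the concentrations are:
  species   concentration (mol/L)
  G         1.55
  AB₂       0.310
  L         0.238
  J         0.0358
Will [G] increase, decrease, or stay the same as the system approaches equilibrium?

stay the same

Q_c = [J]·[L]² / ([AB₂]²·[G]²) = (0.0358)·(0.238)² / ((0.310)²·(1.55)²) = 0.00878
Q_c = 0.00878 = K_c; the system is at equilibrium.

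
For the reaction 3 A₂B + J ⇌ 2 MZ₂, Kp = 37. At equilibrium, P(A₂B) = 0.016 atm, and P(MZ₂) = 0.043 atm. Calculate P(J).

At equilibrium, Kp = P(MZ₂)² / (P(A₂B)³·P(J)) = 37.
(0.043)² / ((0.016)³·(P(J))) = 37
P(J) = 12.2 = 12 atm

P(J) = 12 atm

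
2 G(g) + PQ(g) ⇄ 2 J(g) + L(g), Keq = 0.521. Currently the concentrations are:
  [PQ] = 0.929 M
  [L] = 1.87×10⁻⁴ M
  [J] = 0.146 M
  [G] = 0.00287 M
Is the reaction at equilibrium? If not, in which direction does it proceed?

Q = [J]²·[L] / ([G]²·[PQ]) = (0.146)²·(1.87×10⁻⁴) / ((0.00287)²·(0.929)) = 0.521
Q = 0.521 = Keq, so the system is already at equilibrium.

no net change (already at equilibrium)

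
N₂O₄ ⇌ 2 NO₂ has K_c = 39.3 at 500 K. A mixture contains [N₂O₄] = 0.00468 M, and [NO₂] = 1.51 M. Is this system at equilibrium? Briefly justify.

no; Q > K, reaction proceeds in reverse

Q_c = [NO₂]² / [N₂O₄] = (1.51)² / (0.00468) = 487
Q_c = 487 > K_c = 39.3: net reverse reaction.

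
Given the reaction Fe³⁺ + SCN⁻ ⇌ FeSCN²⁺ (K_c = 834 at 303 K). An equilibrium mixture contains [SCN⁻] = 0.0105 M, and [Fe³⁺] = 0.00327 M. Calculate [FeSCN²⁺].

[FeSCN²⁺] = 0.0286 M

At equilibrium, K_c = [FeSCN²⁺] / ([Fe³⁺]·[SCN⁻]) = 834.
([FeSCN²⁺]) / ((0.00327)·(0.0105)) = 834
[FeSCN²⁺] = 0.0286 M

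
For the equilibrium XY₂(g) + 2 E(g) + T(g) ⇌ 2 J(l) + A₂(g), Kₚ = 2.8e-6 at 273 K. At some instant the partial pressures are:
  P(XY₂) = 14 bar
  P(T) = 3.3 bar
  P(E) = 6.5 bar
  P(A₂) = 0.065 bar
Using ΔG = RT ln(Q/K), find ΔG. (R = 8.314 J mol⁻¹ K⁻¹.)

ΔG = 5.62 kJ/mol

(J is a pure liquid — omitted from Qₚ.)
Qₚ = P(A₂) / (P(XY₂)·P(E)²·P(T)) = (0.065) / ((14)·(6.5)²·(3.3)) = 3.33e-5
ΔG = RT ln(Qₚ/Kₚ) = (8.314 J mol⁻¹ K⁻¹)(273 K) × ln(3.33e-5/2.8e-6)
   = (2.270 kJ/mol)(2.476) = 5.62 kJ/mol
ΔG > 0, so the forward reaction is non-spontaneous (proceeds in reverse).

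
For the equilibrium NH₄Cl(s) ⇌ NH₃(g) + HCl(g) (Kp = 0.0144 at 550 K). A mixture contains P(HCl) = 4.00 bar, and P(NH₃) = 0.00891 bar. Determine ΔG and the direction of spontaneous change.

ΔG = 4.14 kJ/mol; the forward reaction is non-spontaneous

(NH₄Cl is a pure solid — omitted from Qp.)
Qp = P(NH₃)·P(HCl) = (0.00891)·(4.00) = 0.0356
ΔG = RT ln(Qp/Kp) = (8.314 J mol⁻¹ K⁻¹)(550 K) × ln(0.0356/0.0144)
   = (4.573 kJ/mol)(0.9051) = 4.14 kJ/mol
ΔG > 0, so the forward reaction is non-spontaneous (proceeds in reverse).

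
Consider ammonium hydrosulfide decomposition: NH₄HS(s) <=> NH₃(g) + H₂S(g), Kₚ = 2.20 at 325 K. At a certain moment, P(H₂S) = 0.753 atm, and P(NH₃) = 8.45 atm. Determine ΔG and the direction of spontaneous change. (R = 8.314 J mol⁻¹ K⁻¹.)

(NH₄HS is a pure solid — omitted from Qₚ.)
Qₚ = P(NH₃)·P(H₂S) = (8.45)·(0.753) = 6.36
ΔG = RT ln(Qₚ/Kₚ) = (8.314 J mol⁻¹ K⁻¹)(325 K) × ln(6.36/2.20)
   = (2.702 kJ/mol)(1.062) = 2.87 kJ/mol
ΔG > 0, so the forward reaction is non-spontaneous (proceeds in reverse).

ΔG = 2.87 kJ/mol; the forward reaction is non-spontaneous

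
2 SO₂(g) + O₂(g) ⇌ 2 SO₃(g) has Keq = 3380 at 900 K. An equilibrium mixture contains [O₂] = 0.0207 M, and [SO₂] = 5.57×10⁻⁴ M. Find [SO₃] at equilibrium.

[SO₃] = 0.00466 M

At equilibrium, Keq = [SO₃]² / ([SO₂]²·[O₂]) = 3380.
([SO₃])² / ((5.57×10⁻⁴)²·(0.0207)) = 3380
[SO₃]² = 2.17×10⁻⁵ ⇒ [SO₃] = 0.00466 M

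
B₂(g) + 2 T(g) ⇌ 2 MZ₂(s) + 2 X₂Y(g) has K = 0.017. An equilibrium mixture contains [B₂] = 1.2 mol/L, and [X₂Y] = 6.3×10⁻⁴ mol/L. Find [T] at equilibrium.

[T] = 0.0044 mol/L

(MZ₂ is a pure solid — omitted from K.)
At equilibrium, K = [X₂Y]² / ([B₂]·[T]²) = 0.017.
(6.3×10⁻⁴)² / ((1.2)·([T])²) = 0.017
[T]² = 1.95×10⁻⁵ ⇒ [T] = 0.0044 mol/L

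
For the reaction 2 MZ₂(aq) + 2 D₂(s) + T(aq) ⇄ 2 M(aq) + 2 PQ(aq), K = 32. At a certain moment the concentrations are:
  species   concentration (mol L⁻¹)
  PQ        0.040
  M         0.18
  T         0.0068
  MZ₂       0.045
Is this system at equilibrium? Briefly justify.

(D₂ is a pure solid — omitted from Q.)
Q = [M]²·[PQ]² / ([MZ₂]²·[T]) = (0.18)²·(0.040)² / ((0.045)²·(0.0068)) = 3.8
Q = 3.8 < K = 32: net forward reaction.

no; Q < K, reaction proceeds forward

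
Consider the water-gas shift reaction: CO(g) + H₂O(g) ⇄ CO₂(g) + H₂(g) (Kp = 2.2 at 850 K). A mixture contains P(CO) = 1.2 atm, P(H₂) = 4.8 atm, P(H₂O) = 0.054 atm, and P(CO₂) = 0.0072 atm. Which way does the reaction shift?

Qp = P(CO₂)·P(H₂) / (P(CO)·P(H₂O)) = (0.0072)·(4.8) / ((1.2)·(0.054)) = 0.53
Qp = 0.53 < Kp = 2.2, so the forward reaction proceeds.

to the right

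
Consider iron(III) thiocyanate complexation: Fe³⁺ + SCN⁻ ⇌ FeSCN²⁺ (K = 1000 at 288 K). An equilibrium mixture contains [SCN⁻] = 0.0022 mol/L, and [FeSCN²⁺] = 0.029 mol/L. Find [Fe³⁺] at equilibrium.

[Fe³⁺] = 0.013 mol/L

At equilibrium, K = [FeSCN²⁺] / ([Fe³⁺]·[SCN⁻]) = 1000.
(0.029) / (([Fe³⁺])·(0.0022)) = 1000
[Fe³⁺] = 0.0132 = 0.013 mol/L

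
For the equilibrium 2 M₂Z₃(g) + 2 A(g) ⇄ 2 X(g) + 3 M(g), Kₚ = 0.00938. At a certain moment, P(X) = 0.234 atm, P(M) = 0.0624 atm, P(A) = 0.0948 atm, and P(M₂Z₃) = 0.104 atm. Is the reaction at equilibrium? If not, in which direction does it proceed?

Qₚ = P(X)²·P(M)³ / (P(M₂Z₃)²·P(A)²) = (0.234)²·(0.0624)³ / ((0.104)²·(0.0948)²) = 0.137
Qₚ = 0.137 > Kₚ = 0.00938, so the reverse reaction proceeds.

reverse (toward reactants)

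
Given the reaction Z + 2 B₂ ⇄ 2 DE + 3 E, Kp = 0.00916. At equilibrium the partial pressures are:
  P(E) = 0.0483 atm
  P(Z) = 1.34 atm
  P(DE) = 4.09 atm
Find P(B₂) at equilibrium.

At equilibrium, Kp = P(DE)²·P(E)³ / (P(Z)·P(B₂)²) = 0.00916.
(4.09)²·(0.0483)³ / ((1.34)·(P(B₂))²) = 0.00916
P(B₂)² = 0.154 ⇒ P(B₂) = 0.392 atm

P(B₂) = 0.392 atm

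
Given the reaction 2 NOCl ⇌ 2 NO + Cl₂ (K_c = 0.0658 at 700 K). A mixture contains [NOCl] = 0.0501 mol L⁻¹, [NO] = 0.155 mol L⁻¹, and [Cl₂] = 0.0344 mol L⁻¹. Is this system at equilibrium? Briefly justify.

Q_c = [NO]²·[Cl₂] / [NOCl]² = (0.155)²·(0.0344) / (0.0501)² = 0.329
Q_c = 0.329 > K_c = 0.0658: net reverse reaction.

no; Q > K, reaction proceeds in reverse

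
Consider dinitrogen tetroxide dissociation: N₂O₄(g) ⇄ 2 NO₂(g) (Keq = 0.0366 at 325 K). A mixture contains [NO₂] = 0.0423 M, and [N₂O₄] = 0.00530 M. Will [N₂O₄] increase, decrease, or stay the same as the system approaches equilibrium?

Q = [NO₂]² / [N₂O₄] = (0.0423)² / (0.00530) = 0.338
Q = 0.338 > Keq = 0.0366: net reverse reaction.
N₂O₄ is a reactant, so it increases.

increase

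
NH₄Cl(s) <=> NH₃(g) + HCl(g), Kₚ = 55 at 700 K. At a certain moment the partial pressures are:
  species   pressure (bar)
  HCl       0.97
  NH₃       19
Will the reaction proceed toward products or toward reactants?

(NH₄Cl is a pure solid — omitted from Qₚ.)
Qₚ = P(NH₃)·P(HCl) = (19)·(0.97) = 18
Qₚ = 18 < Kₚ = 55, so the forward reaction proceeds.

in the forward direction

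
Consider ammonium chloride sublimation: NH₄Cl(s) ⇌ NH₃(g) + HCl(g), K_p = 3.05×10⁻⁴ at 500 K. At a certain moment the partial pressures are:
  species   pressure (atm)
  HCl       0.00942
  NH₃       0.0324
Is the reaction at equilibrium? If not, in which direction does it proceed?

at equilibrium

(NH₄Cl is a pure solid — omitted from Q_p.)
Q_p = P(NH₃)·P(HCl) = (0.0324)·(0.00942) = 3.05×10⁻⁴
Q_p = 3.05×10⁻⁴ = K_p, so the system is already at equilibrium.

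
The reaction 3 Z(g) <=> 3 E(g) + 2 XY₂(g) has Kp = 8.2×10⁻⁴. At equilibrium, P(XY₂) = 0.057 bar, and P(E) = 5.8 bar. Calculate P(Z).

P(Z) = 9.2 bar

At equilibrium, Kp = P(E)³·P(XY₂)² / P(Z)³ = 8.2×10⁻⁴.
(5.8)³·(0.057)² / (P(Z))³ = 8.2×10⁻⁴
P(Z)³ = 773 ⇒ P(Z) = 9.2 bar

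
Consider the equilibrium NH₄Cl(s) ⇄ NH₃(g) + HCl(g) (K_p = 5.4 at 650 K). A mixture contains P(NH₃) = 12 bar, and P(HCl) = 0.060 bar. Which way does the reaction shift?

toward products

(NH₄Cl is a pure solid — omitted from Q_p.)
Q_p = P(NH₃)·P(HCl) = (12)·(0.060) = 0.72
Q_p = 0.72 < K_p = 5.4, so the forward reaction proceeds.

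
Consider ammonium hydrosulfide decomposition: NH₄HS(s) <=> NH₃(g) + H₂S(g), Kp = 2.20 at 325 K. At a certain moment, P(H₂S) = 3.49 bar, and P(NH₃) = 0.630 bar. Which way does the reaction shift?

neither direction; the system is at equilibrium

(NH₄HS is a pure solid — omitted from Qp.)
Qp = P(NH₃)·P(H₂S) = (0.630)·(3.49) = 2.20
Qp = 2.20 = Kp, so the system is already at equilibrium.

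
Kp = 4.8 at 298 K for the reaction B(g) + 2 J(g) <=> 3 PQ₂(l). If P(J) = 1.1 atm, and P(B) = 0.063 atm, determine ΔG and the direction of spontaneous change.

(PQ₂ is a pure liquid — omitted from Qp.)
Qp = 1 / (P(B)·P(J)²) = 1 / ((0.063)·(1.1)²) = 13.1
ΔG = RT ln(Qp/Kp) = (8.314 J mol⁻¹ K⁻¹)(298 K) × ln(13.1/4.8)
   = (2.478 kJ/mol)(1.004) = 2.49 kJ/mol
ΔG > 0, so the forward reaction is non-spontaneous (proceeds in reverse).

ΔG = 2.49 kJ/mol; the forward reaction is non-spontaneous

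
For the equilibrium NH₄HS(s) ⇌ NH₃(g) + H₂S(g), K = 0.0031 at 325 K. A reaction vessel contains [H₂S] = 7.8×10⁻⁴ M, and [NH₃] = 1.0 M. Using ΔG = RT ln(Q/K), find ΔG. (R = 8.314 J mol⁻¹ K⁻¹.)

ΔG = -3.73 kJ/mol

(NH₄HS is a pure solid — omitted from Q.)
Q = [NH₃]·[H₂S] = (1.0)·(7.8×10⁻⁴) = 7.80×10⁻⁴
ΔG = RT ln(Q/K) = (8.314 J mol⁻¹ K⁻¹)(325 K) × ln(7.80×10⁻⁴/0.0031)
   = (2.702 kJ/mol)(-1.380) = -3.73 kJ/mol
ΔG < 0, so the forward reaction is spontaneous (proceeds forward).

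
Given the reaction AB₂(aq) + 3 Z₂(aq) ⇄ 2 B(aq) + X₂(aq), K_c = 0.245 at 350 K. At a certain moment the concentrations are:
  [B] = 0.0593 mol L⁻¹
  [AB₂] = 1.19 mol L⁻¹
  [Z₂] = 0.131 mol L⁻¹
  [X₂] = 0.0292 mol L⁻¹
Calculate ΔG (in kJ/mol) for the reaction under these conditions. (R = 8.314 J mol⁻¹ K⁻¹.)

ΔG = -5.39 kJ/mol

Q_c = [B]²·[X₂] / ([AB₂]·[Z₂]³) = (0.0593)²·(0.0292) / ((1.19)·(0.131)³) = 0.0384
ΔG = RT ln(Q_c/K_c) = (8.314 J mol⁻¹ K⁻¹)(350 K) × ln(0.0384/0.245)
   = (2.910 kJ/mol)(-1.853) = -5.39 kJ/mol
ΔG < 0, so the forward reaction is spontaneous (proceeds forward).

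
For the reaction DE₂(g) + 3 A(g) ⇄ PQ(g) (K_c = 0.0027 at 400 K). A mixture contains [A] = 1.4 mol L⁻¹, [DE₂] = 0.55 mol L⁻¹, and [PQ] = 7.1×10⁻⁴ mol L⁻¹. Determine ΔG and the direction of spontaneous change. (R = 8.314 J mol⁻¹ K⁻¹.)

Q_c = [PQ] / ([DE₂]·[A]³) = (7.1×10⁻⁴) / ((0.55)·(1.4)³) = 4.70×10⁻⁴
ΔG = RT ln(Q_c/K_c) = (8.314 J mol⁻¹ K⁻¹)(400 K) × ln(4.70×10⁻⁴/0.0027)
   = (3.326 kJ/mol)(-1.748) = -5.81 kJ/mol
ΔG < 0, so the forward reaction is spontaneous (proceeds forward).

ΔG = -5.81 kJ/mol; the forward reaction is spontaneous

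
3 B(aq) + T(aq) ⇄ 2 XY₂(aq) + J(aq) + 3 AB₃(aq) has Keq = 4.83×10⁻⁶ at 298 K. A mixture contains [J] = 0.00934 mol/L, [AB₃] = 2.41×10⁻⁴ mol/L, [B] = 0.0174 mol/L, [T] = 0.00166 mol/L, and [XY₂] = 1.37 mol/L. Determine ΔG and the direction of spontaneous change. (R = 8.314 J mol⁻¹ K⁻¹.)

Q = [XY₂]²·[J]·[AB₃]³ / ([B]³·[T]) = (1.37)²·(0.00934)·(2.41×10⁻⁴)³ / ((0.0174)³·(0.00166)) = 2.81×10⁻⁵
ΔG = RT ln(Q/Keq) = (8.314 J mol⁻¹ K⁻¹)(298 K) × ln(2.81×10⁻⁵/4.83×10⁻⁶)
   = (2.478 kJ/mol)(1.761) = 4.36 kJ/mol
ΔG > 0, so the forward reaction is non-spontaneous (proceeds in reverse).

ΔG = 4.36 kJ/mol; the forward reaction is non-spontaneous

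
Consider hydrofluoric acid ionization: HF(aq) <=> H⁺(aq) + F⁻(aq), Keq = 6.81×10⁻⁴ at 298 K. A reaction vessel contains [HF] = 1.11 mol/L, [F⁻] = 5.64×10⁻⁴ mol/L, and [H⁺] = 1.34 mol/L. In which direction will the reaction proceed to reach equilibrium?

Q = [H⁺]·[F⁻] / [HF] = (1.34)·(5.64×10⁻⁴) / (1.11) = 6.81×10⁻⁴
Q = 6.81×10⁻⁴ = Keq, so the system is already at equilibrium.

no net change (already at equilibrium)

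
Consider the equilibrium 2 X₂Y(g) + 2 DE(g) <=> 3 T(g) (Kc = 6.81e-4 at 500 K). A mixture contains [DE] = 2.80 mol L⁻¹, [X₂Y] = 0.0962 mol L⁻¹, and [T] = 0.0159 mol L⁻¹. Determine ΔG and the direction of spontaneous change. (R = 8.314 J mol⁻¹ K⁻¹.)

Qc = [T]³ / ([X₂Y]²·[DE]²) = (0.0159)³ / ((0.0962)²·(2.80)²) = 5.54e-5
ΔG = RT ln(Qc/Kc) = (8.314 J mol⁻¹ K⁻¹)(500 K) × ln(5.54e-5/6.81e-4)
   = (4.157 kJ/mol)(-2.509) = -10.4 kJ/mol
ΔG < 0, so the forward reaction is spontaneous (proceeds forward).

ΔG = -10.4 kJ/mol; the forward reaction is spontaneous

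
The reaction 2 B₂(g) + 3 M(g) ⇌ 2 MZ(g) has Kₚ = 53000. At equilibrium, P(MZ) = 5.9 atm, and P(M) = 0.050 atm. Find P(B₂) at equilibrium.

P(B₂) = 2.3 atm

At equilibrium, Kₚ = P(MZ)² / (P(B₂)²·P(M)³) = 53000.
(5.9)² / ((P(B₂))²·(0.050)³) = 53000
P(B₂)² = 5.25 ⇒ P(B₂) = 2.3 atm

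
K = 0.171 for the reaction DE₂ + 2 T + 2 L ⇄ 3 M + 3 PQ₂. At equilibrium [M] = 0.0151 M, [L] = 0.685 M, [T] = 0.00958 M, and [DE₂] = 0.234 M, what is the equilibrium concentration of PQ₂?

At equilibrium, K = [M]³·[PQ₂]³ / ([DE₂]·[T]²·[L]²) = 0.171.
(0.0151)³·([PQ₂])³ / ((0.234)·(0.00958)²·(0.685)²) = 0.171
[PQ₂]³ = 0.500 ⇒ [PQ₂] = 0.794 M

[PQ₂] = 0.794 M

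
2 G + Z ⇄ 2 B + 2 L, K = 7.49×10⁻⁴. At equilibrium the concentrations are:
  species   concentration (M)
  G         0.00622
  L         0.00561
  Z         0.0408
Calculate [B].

At equilibrium, K = [B]²·[L]² / ([G]²·[Z]) = 7.49×10⁻⁴.
([B])²·(0.00561)² / ((0.00622)²·(0.0408)) = 7.49×10⁻⁴
[B]² = 3.76×10⁻⁵ ⇒ [B] = 0.00613 M

[B] = 0.00613 M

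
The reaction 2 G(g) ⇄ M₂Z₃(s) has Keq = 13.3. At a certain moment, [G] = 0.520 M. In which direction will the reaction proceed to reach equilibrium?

forward (toward products)

(M₂Z₃ is a pure solid — omitted from Q.)
Q = 1 / [G]² = 1 / (0.520)² = 3.70
Q = 3.70 < Keq = 13.3, so the forward reaction proceeds.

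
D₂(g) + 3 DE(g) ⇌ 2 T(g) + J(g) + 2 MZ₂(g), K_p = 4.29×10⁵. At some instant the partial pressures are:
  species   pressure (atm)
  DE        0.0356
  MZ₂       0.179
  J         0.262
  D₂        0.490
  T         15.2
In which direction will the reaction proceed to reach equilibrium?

to the right

Q_p = P(T)²·P(J)·P(MZ₂)² / (P(D₂)·P(DE)³) = (15.2)²·(0.262)·(0.179)² / ((0.490)·(0.0356)³) = 87700
Q_p = 87700 < K_p = 4.29×10⁵, so the forward reaction proceeds.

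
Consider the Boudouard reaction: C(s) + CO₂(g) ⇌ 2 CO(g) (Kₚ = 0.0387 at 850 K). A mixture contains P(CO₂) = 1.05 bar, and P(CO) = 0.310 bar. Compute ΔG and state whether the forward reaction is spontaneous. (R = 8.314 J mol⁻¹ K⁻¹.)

(C is a pure solid — omitted from Qₚ.)
Qₚ = P(CO)² / P(CO₂) = (0.310)² / (1.05) = 0.0915
ΔG = RT ln(Qₚ/Kₚ) = (8.314 J mol⁻¹ K⁻¹)(850 K) × ln(0.0915/0.0387)
   = (7.067 kJ/mol)(0.8605) = 6.08 kJ/mol
ΔG > 0, so the forward reaction is non-spontaneous (proceeds in reverse).

ΔG = 6.08 kJ/mol; the forward reaction is non-spontaneous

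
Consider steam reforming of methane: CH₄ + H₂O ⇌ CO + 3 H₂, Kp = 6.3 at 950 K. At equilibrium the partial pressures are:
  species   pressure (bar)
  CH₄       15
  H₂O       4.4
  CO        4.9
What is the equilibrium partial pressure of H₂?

At equilibrium, Kp = P(CO)·P(H₂)³ / (P(CH₄)·P(H₂O)) = 6.3.
(4.9)·(P(H₂))³ / ((15)·(4.4)) = 6.3
P(H₂)³ = 84.9 ⇒ P(H₂) = 4.4 bar

P(H₂) = 4.4 bar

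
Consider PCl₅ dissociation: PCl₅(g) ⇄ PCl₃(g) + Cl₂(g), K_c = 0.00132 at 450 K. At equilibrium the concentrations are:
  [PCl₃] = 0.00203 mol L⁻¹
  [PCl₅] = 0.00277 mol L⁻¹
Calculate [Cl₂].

At equilibrium, K_c = [PCl₃]·[Cl₂] / [PCl₅] = 0.00132.
(0.00203)·([Cl₂]) / (0.00277) = 0.00132
[Cl₂] = 0.00180 mol L⁻¹

[Cl₂] = 0.00180 mol L⁻¹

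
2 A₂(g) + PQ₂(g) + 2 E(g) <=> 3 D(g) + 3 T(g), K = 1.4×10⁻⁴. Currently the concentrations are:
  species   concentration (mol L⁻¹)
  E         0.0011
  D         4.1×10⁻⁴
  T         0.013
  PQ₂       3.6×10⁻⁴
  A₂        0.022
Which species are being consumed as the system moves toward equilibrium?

Q = [D]³·[T]³ / ([A₂]²·[PQ₂]·[E]²) = (4.1×10⁻⁴)³·(0.013)³ / ((0.022)²·(3.6×10⁻⁴)·(0.0011)²) = 7.2×10⁻⁴
Q = 7.2×10⁻⁴ > K = 1.4×10⁻⁴: net reverse reaction.

D, T (products)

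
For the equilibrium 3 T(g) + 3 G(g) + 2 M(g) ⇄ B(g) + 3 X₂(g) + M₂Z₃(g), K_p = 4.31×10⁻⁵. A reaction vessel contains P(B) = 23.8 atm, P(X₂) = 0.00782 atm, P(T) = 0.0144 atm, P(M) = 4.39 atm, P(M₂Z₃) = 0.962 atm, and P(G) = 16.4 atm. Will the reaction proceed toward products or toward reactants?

at equilibrium

Q_p = P(B)·P(X₂)³·P(M₂Z₃) / (P(T)³·P(G)³·P(M)²) = (23.8)·(0.00782)³·(0.962) / ((0.0144)³·(16.4)³·(4.39)²) = 4.31×10⁻⁵
Q_p = 4.31×10⁻⁵ = K_p, so the system is already at equilibrium.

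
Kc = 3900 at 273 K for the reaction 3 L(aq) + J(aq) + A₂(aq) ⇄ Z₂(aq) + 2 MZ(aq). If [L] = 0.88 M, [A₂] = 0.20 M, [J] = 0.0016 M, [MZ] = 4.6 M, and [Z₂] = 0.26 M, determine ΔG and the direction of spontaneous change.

Qc = [Z₂]·[MZ]² / ([L]³·[J]·[A₂]) = (0.26)·(4.6)² / ((0.88)³·(0.0016)·(0.20)) = 25200
ΔG = RT ln(Qc/Kc) = (8.314 J mol⁻¹ K⁻¹)(273 K) × ln(25200/3900)
   = (2.270 kJ/mol)(1.866) = 4.24 kJ/mol
ΔG > 0, so the forward reaction is non-spontaneous (proceeds in reverse).

ΔG = 4.24 kJ/mol; the forward reaction is non-spontaneous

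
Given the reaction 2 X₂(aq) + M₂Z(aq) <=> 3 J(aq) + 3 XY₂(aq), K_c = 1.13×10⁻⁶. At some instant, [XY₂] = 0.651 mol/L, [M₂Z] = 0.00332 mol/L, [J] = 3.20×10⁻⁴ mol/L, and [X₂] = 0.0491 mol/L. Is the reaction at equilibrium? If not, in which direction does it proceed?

neither direction; the system is at equilibrium

Q_c = [J]³·[XY₂]³ / ([X₂]²·[M₂Z]) = (3.20×10⁻⁴)³·(0.651)³ / ((0.0491)²·(0.00332)) = 1.13×10⁻⁶
Q_c = 1.13×10⁻⁶ = K_c, so the system is already at equilibrium.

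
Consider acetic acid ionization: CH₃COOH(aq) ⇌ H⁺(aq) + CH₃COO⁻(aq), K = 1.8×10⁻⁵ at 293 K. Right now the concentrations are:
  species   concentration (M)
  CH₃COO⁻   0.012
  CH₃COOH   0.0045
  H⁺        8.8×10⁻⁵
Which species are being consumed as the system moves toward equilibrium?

H⁺, CH₃COO⁻ (products)

Q = [H⁺]·[CH₃COO⁻] / [CH₃COOH] = (8.8×10⁻⁵)·(0.012) / (0.0045) = 2.3×10⁻⁴
Q = 2.3×10⁻⁴ > K = 1.8×10⁻⁵: net reverse reaction.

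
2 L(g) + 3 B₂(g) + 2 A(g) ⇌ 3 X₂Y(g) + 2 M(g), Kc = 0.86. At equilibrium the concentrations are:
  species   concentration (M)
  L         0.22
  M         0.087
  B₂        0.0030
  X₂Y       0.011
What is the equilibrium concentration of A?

[A] = 3.0 M

At equilibrium, Kc = [X₂Y]³·[M]² / ([L]²·[B₂]³·[A]²) = 0.86.
(0.011)³·(0.087)² / ((0.22)²·(0.0030)³·([A])²) = 0.86
[A]² = 8.96 ⇒ [A] = 3.0 M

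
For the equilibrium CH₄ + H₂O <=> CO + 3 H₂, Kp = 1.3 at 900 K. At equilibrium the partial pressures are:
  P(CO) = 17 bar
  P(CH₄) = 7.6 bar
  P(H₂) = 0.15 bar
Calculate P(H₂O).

At equilibrium, Kp = P(CO)·P(H₂)³ / (P(CH₄)·P(H₂O)) = 1.3.
(17)·(0.15)³ / ((7.6)·(P(H₂O))) = 1.3
P(H₂O) = 0.00581 = 0.0058 bar

P(H₂O) = 0.0058 bar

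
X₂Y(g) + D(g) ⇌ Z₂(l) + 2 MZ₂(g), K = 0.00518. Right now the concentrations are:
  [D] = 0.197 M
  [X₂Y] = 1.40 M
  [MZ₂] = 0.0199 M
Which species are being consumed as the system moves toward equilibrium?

X₂Y, D (reactants)

(Z₂ is a pure liquid — omitted from Q.)
Q = [MZ₂]² / ([X₂Y]·[D]) = (0.0199)² / ((1.40)·(0.197)) = 0.00144
Q = 0.00144 < K = 0.00518: net forward reaction.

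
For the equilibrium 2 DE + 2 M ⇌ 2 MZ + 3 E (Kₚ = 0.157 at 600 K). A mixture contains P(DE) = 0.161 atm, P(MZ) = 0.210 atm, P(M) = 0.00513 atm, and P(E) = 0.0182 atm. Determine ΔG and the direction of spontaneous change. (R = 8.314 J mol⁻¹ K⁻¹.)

ΔG = 4.54 kJ/mol; the forward reaction is non-spontaneous

Qₚ = P(MZ)²·P(E)³ / (P(DE)²·P(M)²) = (0.210)²·(0.0182)³ / ((0.161)²·(0.00513)²) = 0.390
ΔG = RT ln(Qₚ/Kₚ) = (8.314 J mol⁻¹ K⁻¹)(600 K) × ln(0.390/0.157)
   = (4.988 kJ/mol)(0.9099) = 4.54 kJ/mol
ΔG > 0, so the forward reaction is non-spontaneous (proceeds in reverse).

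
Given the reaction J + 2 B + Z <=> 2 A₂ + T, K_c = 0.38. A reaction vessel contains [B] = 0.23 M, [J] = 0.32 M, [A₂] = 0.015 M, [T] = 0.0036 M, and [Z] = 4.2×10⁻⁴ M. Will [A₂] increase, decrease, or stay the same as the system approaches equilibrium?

increase

Q_c = [A₂]²·[T] / ([J]·[B]²·[Z]) = (0.015)²·(0.0036) / ((0.32)·(0.23)²·(4.2×10⁻⁴)) = 0.11
Q_c = 0.11 < K_c = 0.38: net forward reaction.
A₂ is a product, so it increases.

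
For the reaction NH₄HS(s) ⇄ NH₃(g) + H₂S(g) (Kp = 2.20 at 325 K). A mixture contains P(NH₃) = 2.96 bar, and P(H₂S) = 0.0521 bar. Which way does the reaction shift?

toward products

(NH₄HS is a pure solid — omitted from Qp.)
Qp = P(NH₃)·P(H₂S) = (2.96)·(0.0521) = 0.154
Qp = 0.154 < Kp = 2.20, so the forward reaction proceeds.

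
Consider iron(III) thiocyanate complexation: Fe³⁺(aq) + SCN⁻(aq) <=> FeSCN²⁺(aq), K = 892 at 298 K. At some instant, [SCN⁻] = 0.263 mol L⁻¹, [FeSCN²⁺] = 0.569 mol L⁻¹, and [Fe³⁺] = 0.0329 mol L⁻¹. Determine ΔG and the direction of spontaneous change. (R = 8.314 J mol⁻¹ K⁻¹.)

ΔG = -6.46 kJ/mol; the forward reaction is spontaneous

Q = [FeSCN²⁺] / ([Fe³⁺]·[SCN⁻]) = (0.569) / ((0.0329)·(0.263)) = 65.8
ΔG = RT ln(Q/K) = (8.314 J mol⁻¹ K⁻¹)(298 K) × ln(65.8/892)
   = (2.478 kJ/mol)(-2.607) = -6.46 kJ/mol
ΔG < 0, so the forward reaction is spontaneous (proceeds forward).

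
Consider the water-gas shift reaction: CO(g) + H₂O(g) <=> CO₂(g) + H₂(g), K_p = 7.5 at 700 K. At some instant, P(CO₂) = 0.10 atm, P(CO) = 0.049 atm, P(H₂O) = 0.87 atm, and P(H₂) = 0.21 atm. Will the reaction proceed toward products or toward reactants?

in the forward direction

Q_p = P(CO₂)·P(H₂) / (P(CO)·P(H₂O)) = (0.10)·(0.21) / ((0.049)·(0.87)) = 0.49
Q_p = 0.49 < K_p = 7.5, so the forward reaction proceeds.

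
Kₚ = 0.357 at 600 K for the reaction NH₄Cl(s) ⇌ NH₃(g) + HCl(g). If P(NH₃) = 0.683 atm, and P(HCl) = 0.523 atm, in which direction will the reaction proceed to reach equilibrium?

(NH₄Cl is a pure solid — omitted from Qₚ.)
Qₚ = P(NH₃)·P(HCl) = (0.683)·(0.523) = 0.357
Qₚ = 0.357 = Kₚ, so the system is already at equilibrium.

no net change (already at equilibrium)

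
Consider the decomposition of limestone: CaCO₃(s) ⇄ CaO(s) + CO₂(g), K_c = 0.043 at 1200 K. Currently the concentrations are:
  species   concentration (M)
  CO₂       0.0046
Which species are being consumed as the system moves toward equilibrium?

(CaCO₃, CaO are pure solids — omitted from Q_c.)
Q_c = [CO₂] = 0.0046
Q_c = 0.0046 < K_c = 0.043: net forward reaction.

CaCO₃ (reactants)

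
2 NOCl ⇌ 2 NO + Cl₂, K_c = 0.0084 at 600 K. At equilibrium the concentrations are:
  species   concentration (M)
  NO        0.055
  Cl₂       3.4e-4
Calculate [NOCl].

At equilibrium, K_c = [NO]²·[Cl₂] / [NOCl]² = 0.0084.
(0.055)²·(3.4e-4) / ([NOCl])² = 0.0084
[NOCl]² = 1.22e-4 ⇒ [NOCl] = 0.011 M

[NOCl] = 0.011 M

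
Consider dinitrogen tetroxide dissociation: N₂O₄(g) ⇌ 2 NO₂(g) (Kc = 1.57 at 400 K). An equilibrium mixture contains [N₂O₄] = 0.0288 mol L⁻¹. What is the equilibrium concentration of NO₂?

At equilibrium, Kc = [NO₂]² / [N₂O₄] = 1.57.
([NO₂])² / (0.0288) = 1.57
[NO₂]² = 0.0452 ⇒ [NO₂] = 0.213 mol L⁻¹

[NO₂] = 0.213 mol L⁻¹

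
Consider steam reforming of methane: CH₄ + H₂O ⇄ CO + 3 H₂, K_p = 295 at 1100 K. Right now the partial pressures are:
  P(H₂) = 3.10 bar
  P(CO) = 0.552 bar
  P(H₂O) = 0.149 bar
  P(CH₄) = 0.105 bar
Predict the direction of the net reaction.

Q_p = P(CO)·P(H₂)³ / (P(CH₄)·P(H₂O)) = (0.552)·(3.10)³ / ((0.105)·(0.149)) = 1050
Q_p = 1050 > K_p = 295, so the reverse reaction proceeds.

to the left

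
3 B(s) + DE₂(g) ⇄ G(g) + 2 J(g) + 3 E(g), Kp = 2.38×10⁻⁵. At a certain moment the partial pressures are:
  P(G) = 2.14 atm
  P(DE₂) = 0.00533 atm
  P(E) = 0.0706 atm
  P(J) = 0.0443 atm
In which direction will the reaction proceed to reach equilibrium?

(B is a pure solid — omitted from Qp.)
Qp = P(G)·P(J)²·P(E)³ / P(DE₂) = (2.14)·(0.0443)²·(0.0706)³ / (0.00533) = 2.77×10⁻⁴
Qp = 2.77×10⁻⁴ > Kp = 2.38×10⁻⁵, so the reverse reaction proceeds.

to the left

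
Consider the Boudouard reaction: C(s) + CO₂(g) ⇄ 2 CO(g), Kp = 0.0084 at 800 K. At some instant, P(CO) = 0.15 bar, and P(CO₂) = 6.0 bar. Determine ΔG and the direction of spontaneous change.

(C is a pure solid — omitted from Qp.)
Qp = P(CO)² / P(CO₂) = (0.15)² / (6.0) = 0.00375
ΔG = RT ln(Qp/Kp) = (8.314 J mol⁻¹ K⁻¹)(800 K) × ln(0.00375/0.0084)
   = (6.651 kJ/mol)(-0.8065) = -5.36 kJ/mol
ΔG < 0, so the forward reaction is spontaneous (proceeds forward).

ΔG = -5.36 kJ/mol; the forward reaction is spontaneous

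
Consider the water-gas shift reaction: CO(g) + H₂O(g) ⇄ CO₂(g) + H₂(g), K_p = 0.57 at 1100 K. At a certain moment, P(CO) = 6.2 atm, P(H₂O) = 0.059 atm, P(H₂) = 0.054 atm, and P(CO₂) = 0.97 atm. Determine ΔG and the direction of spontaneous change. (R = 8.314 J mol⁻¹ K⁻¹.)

ΔG = -12.6 kJ/mol; the forward reaction is spontaneous

Q_p = P(CO₂)·P(H₂) / (P(CO)·P(H₂O)) = (0.97)·(0.054) / ((6.2)·(0.059)) = 0.143
ΔG = RT ln(Q_p/K_p) = (8.314 J mol⁻¹ K⁻¹)(1100 K) × ln(0.143/0.57)
   = (9.145 kJ/mol)(-1.383) = -12.6 kJ/mol
ΔG < 0, so the forward reaction is spontaneous (proceeds forward).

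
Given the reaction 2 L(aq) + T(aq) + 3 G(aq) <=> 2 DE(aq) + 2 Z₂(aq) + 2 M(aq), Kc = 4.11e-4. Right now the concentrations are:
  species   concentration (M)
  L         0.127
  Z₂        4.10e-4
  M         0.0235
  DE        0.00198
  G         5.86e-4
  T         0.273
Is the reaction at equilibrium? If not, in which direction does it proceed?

Qc = [DE]²·[Z₂]²·[M]² / ([L]²·[T]·[G]³) = (0.00198)²·(4.10e-4)²·(0.0235)² / ((0.127)²·(0.273)·(5.86e-4)³) = 4.11e-4
Qc = 4.11e-4 = Kc, so the system is already at equilibrium.

at equilibrium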